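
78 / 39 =2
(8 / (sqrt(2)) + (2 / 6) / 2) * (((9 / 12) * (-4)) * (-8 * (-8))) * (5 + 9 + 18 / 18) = -11520 * sqrt(2)-480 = -16771.74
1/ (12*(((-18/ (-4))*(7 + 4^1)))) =1/ 594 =0.00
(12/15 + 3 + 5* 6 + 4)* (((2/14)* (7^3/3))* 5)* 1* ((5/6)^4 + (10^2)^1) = 44667175/144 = 310188.72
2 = 2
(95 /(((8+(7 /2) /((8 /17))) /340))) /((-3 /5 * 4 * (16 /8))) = -17000 /39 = -435.90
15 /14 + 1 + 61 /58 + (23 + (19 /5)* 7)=53514 /1015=52.72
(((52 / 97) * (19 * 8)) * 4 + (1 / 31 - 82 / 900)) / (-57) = -440963563 / 77129550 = -5.72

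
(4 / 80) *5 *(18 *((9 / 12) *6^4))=4374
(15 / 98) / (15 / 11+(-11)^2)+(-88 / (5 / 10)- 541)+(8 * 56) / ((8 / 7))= -325.00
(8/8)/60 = 0.02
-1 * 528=-528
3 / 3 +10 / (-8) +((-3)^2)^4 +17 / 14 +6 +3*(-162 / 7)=181959 / 28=6498.54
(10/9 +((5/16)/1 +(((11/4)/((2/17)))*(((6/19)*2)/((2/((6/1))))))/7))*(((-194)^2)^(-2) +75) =15769650001253641/27128204635392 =581.30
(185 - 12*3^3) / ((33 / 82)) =-11398 / 33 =-345.39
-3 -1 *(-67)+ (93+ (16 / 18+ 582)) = 6659 / 9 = 739.89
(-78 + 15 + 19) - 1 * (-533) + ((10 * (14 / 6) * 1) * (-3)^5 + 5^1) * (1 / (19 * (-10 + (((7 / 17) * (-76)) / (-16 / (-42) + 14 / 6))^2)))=328434881 / 674994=486.57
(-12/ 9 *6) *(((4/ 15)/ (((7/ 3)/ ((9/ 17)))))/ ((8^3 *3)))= -3/ 9520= -0.00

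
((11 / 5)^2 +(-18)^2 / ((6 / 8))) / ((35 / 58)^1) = 633418 / 875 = 723.91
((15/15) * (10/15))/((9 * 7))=2/189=0.01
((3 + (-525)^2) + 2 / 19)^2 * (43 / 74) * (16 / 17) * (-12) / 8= -14151546503703696 / 227069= -62322670658.27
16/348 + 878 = 76390/87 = 878.05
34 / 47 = 0.72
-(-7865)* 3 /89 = 23595 /89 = 265.11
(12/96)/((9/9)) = 1/8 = 0.12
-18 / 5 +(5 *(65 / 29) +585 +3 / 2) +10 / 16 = 689889 / 1160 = 594.73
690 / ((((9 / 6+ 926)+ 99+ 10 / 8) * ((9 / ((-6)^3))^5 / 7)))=-153837895680 / 4111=-37421040.06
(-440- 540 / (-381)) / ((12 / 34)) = -473450 / 381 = -1242.65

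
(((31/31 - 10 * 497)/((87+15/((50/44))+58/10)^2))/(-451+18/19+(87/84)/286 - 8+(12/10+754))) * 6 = -1890108220/211668062961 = -0.01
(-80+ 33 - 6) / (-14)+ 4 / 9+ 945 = 119603 / 126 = 949.23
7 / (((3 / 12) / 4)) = 112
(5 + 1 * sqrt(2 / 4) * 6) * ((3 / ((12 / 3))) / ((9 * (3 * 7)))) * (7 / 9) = sqrt(2) / 108 + 5 / 324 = 0.03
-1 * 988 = -988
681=681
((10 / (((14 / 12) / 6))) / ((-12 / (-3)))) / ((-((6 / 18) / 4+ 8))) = -1080 / 679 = -1.59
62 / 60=31 / 30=1.03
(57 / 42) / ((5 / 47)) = 893 / 70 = 12.76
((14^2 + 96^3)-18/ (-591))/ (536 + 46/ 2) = 174331610/ 110123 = 1583.06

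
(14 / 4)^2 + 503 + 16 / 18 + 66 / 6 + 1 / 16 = 75917 / 144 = 527.20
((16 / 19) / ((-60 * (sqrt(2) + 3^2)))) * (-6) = 72 / 7505 - 8 * sqrt(2) / 7505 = 0.01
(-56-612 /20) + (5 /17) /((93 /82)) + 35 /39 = -85.44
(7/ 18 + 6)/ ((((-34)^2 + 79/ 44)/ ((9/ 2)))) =1265/ 50943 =0.02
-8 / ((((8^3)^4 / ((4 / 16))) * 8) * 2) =-1 / 549755813888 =-0.00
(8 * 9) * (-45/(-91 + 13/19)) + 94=18572/143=129.87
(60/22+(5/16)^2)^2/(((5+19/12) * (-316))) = -189846075/49490231296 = -0.00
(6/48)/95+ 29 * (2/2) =29.00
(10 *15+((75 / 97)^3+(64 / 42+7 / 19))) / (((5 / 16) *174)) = 88769400464 / 31681617849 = 2.80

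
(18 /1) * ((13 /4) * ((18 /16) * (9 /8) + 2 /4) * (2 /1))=13221 /64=206.58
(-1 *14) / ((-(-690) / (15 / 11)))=-7 / 253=-0.03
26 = 26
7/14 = 1/2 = 0.50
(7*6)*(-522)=-21924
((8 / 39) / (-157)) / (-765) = 8 / 4684095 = 0.00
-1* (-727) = 727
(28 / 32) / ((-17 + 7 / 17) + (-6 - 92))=-0.01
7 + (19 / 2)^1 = 33 / 2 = 16.50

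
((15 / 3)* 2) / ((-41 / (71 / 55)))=-142 / 451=-0.31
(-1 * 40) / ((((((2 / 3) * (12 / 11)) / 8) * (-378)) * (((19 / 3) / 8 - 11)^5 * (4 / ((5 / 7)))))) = -3244032 / 1730160900125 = -0.00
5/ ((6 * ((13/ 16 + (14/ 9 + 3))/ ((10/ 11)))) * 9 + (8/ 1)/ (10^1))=400/ 25573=0.02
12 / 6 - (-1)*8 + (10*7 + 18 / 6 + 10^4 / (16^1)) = 708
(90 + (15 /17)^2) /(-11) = -2385 /289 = -8.25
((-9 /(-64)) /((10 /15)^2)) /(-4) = -0.08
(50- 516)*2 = -932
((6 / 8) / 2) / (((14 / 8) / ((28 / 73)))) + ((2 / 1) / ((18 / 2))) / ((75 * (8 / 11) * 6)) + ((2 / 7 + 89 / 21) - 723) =-5947003579 / 8278200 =-718.39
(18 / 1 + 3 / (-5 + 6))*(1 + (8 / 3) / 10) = 26.60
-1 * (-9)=9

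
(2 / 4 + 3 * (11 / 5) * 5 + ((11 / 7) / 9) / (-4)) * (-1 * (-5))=42155 / 252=167.28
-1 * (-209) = 209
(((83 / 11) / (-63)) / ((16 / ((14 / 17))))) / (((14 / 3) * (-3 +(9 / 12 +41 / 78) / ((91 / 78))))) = 1079 / 1557336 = 0.00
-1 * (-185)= 185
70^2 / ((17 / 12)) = 58800 / 17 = 3458.82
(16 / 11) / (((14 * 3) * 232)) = 1 / 6699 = 0.00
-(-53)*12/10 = 318/5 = 63.60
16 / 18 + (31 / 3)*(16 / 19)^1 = 1640 / 171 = 9.59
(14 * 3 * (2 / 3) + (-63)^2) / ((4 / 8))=7994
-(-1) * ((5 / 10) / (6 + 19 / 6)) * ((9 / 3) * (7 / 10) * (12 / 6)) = 0.23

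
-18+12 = -6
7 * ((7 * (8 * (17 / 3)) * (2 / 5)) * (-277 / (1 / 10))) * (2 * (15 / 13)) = -73837120 / 13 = -5679778.46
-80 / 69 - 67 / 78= -1207 / 598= -2.02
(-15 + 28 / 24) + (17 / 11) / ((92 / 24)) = -13.43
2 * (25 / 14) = 25 / 7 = 3.57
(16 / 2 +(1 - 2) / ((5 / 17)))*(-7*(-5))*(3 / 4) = 483 / 4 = 120.75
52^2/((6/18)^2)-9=24327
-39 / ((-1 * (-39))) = -1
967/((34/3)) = 2901/34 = 85.32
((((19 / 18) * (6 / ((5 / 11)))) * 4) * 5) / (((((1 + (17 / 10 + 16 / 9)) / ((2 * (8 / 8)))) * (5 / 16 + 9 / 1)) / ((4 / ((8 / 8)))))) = 3210240 / 60047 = 53.46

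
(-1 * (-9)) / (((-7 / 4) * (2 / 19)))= -342 / 7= -48.86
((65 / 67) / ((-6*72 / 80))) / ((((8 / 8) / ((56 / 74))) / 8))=-72800 / 66933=-1.09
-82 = -82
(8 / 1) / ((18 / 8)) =32 / 9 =3.56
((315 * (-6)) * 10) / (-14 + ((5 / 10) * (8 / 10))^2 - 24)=236250 / 473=499.47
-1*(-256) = 256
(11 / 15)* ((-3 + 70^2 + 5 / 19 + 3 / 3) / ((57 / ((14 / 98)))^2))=1023737 / 45372285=0.02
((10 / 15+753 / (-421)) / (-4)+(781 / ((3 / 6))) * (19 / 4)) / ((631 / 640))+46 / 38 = 113971912159 / 15142107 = 7526.82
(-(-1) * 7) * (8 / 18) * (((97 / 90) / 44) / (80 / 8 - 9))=679 / 8910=0.08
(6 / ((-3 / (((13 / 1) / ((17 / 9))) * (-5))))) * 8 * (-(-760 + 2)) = 7094880 / 17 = 417345.88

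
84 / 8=21 / 2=10.50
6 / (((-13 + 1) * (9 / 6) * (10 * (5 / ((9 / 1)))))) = -3 / 50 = -0.06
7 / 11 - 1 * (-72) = 72.64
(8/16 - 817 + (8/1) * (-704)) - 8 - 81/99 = -142061/22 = -6457.32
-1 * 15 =-15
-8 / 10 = -4 / 5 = -0.80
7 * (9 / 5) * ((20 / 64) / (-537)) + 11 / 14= 15605 / 20048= 0.78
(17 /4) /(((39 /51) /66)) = 9537 /26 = 366.81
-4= -4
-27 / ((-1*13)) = 27 / 13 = 2.08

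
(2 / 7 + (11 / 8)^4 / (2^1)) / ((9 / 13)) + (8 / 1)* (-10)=-39742357 / 516096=-77.01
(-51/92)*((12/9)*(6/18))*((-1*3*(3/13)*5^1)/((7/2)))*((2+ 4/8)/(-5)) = -255/2093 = -0.12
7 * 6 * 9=378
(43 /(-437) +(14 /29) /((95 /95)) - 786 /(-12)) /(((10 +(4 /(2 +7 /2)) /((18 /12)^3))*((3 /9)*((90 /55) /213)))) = 387346154085 /153799528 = 2518.51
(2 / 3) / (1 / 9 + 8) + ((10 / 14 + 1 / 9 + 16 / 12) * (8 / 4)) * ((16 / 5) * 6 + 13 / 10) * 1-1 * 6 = 82.59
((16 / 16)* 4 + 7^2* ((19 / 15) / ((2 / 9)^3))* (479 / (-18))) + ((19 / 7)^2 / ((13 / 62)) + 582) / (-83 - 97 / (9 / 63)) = -2922161141831 / 19415760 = -150504.60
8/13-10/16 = -1/104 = -0.01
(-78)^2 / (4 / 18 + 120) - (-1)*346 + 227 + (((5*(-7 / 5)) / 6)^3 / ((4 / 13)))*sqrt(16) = 70459817 / 116856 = 602.96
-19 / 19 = -1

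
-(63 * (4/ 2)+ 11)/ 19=-137/ 19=-7.21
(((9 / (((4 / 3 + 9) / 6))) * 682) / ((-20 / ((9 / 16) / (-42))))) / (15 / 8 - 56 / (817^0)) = -2673 / 60620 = -0.04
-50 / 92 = -25 / 46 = -0.54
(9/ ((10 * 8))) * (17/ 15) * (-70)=-357/ 40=-8.92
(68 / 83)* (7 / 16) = 119 / 332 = 0.36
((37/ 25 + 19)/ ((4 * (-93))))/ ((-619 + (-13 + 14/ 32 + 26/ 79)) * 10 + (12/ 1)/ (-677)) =0.00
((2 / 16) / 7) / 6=1 / 336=0.00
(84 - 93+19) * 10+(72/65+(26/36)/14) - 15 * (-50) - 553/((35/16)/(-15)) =76054949/16380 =4643.16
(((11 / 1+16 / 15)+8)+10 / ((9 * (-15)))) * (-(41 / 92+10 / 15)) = -828593 / 37260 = -22.24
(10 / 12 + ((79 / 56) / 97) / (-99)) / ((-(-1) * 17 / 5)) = 2240305 / 9142056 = 0.25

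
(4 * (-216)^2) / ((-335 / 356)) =-66438144 / 335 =-198322.82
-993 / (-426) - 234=-32897 / 142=-231.67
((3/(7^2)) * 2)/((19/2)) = 0.01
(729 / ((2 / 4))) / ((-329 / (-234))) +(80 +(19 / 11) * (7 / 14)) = 8091075 / 7238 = 1117.86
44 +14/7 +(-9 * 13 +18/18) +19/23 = -1591/23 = -69.17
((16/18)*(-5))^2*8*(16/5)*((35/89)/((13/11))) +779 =88775143/93717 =947.27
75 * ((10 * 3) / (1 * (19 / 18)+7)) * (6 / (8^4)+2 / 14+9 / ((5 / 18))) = 944774685 / 103936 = 9089.97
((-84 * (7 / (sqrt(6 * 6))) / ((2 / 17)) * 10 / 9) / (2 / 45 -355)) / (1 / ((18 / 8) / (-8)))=-187425 / 255568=-0.73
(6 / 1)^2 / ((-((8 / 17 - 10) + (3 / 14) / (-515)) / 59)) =86779560 / 389357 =222.88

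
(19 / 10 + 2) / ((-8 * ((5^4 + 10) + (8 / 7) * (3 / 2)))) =-273 / 356560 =-0.00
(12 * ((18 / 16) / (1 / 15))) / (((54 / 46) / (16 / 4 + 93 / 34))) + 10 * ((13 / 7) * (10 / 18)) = 5021515 / 4284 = 1172.16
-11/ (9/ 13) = -143/ 9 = -15.89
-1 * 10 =-10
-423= -423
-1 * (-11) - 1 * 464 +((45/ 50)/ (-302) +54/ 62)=-452.13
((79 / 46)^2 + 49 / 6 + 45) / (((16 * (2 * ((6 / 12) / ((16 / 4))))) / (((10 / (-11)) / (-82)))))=1781125 / 11451792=0.16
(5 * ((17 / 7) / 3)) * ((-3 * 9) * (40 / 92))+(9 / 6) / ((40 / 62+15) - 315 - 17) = -7145813 / 150374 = -47.52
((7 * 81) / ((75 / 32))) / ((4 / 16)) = 24192 / 25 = 967.68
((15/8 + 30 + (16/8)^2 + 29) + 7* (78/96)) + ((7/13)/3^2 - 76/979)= 70.54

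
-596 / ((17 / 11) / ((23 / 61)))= -145.41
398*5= 1990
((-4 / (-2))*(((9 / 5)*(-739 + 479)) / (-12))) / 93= 26 / 31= 0.84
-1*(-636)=636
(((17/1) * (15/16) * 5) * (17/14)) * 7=21675/32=677.34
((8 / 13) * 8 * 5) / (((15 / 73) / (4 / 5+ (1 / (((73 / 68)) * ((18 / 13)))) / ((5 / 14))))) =564224 / 1755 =321.50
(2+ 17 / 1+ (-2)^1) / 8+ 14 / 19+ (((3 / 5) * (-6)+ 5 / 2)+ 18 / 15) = 2251 / 760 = 2.96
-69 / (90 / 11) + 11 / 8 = -847 / 120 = -7.06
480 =480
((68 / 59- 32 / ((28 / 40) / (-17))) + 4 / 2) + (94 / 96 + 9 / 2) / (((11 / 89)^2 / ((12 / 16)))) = 3355968027 / 3198272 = 1049.31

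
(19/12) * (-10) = -95/6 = -15.83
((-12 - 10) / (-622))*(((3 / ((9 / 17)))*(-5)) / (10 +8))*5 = -4675 / 16794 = -0.28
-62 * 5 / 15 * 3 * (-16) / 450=496 / 225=2.20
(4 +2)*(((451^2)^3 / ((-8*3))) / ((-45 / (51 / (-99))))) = -13005153647993947 / 540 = -24083617866655.46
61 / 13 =4.69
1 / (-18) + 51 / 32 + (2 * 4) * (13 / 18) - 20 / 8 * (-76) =56827 / 288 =197.32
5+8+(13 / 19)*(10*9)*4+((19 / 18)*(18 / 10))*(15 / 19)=9911 / 38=260.82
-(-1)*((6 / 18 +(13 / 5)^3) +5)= 8591 / 375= 22.91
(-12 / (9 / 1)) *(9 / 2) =-6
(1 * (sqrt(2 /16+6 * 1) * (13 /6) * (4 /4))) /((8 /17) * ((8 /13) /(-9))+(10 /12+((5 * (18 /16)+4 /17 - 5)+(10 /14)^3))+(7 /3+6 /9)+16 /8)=20694219 * sqrt(2) /38345971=0.76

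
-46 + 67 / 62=-2785 / 62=-44.92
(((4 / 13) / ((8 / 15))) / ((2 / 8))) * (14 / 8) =105 / 26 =4.04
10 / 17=0.59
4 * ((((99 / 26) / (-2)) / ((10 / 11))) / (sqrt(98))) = -1089 * sqrt(2) / 1820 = -0.85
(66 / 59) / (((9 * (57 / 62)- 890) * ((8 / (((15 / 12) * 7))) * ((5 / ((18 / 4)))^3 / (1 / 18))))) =-580041 / 10321129600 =-0.00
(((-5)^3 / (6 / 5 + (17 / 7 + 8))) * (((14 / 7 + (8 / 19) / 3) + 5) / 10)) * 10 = -4375 / 57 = -76.75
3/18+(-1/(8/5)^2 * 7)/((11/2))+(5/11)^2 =-1439/11616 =-0.12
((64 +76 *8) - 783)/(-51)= 37/17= 2.18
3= 3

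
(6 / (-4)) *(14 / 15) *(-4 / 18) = 14 / 45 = 0.31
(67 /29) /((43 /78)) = 5226 /1247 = 4.19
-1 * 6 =-6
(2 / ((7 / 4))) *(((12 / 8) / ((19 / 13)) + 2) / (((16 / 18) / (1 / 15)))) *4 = 138 / 133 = 1.04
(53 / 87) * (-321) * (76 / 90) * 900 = -4309960 / 29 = -148619.31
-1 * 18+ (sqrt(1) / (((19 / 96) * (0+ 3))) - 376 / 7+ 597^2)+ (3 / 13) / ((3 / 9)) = 616111276 / 1729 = 356339.66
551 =551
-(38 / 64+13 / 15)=-1.46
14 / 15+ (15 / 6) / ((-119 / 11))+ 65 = 234557 / 3570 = 65.70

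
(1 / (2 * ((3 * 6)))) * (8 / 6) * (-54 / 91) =-2 / 91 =-0.02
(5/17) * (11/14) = 0.23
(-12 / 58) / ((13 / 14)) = -84 / 377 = -0.22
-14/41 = -0.34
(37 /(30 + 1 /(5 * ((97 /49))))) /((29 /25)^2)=11215625 /12277759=0.91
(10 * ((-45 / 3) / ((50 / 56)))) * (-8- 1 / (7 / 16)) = 1728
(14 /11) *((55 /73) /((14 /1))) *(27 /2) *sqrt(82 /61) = 135 *sqrt(5002) /8906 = 1.07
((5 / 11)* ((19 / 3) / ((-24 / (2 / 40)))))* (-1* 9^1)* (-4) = -19 / 88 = -0.22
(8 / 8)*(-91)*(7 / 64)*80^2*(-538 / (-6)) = -17135300 / 3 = -5711766.67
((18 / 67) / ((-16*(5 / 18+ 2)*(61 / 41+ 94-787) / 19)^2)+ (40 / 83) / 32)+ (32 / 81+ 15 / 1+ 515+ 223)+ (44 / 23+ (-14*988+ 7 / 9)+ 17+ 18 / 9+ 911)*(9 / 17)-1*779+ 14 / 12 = -31048635465318435983275 / 4530353073202003968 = -6853.47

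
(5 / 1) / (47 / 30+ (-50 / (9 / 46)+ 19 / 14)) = -1575 / 79579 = -0.02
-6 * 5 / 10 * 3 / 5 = -9 / 5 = -1.80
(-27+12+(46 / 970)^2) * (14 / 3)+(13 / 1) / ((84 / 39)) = -1263656557 / 19758900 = -63.95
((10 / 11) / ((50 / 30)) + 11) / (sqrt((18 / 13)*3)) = 127*sqrt(78) / 198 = 5.66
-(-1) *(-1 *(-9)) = 9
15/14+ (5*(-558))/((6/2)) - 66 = -13929/14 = -994.93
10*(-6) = -60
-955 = -955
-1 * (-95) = 95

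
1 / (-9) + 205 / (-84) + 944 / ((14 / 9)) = 21755 / 36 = 604.31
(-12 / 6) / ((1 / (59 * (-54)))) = 6372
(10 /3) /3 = 1.11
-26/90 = -13/45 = -0.29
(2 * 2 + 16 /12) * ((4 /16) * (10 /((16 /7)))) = 5.83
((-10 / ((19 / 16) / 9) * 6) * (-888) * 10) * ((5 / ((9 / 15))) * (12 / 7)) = 7672320000 / 133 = 57686616.54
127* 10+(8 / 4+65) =1337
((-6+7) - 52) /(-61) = 51 /61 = 0.84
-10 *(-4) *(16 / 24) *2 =160 / 3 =53.33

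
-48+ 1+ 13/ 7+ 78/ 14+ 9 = -214/ 7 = -30.57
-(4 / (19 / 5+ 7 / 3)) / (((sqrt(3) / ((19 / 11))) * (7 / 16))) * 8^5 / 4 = -12451840 * sqrt(3) / 1771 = -12177.99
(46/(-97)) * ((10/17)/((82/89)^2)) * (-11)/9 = 10020065/24947721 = 0.40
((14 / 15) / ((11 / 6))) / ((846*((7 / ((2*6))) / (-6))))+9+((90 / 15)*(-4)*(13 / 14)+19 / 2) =-3.79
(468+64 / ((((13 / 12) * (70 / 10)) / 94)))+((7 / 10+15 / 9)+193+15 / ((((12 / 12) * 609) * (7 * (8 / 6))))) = 1456.69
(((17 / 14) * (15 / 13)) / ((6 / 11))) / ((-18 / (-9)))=935 / 728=1.28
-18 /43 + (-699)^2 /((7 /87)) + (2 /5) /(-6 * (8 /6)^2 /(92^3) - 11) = 7339052862742521 /1208549615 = 6072611.97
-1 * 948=-948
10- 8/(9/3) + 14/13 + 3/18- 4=119/26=4.58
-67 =-67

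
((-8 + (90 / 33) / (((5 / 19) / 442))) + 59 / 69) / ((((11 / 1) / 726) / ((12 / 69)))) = 52496.77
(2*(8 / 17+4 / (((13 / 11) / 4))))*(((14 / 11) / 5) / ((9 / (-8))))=-6.34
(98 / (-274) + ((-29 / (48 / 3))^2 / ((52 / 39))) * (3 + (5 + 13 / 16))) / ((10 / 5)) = 47933975 / 4489216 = 10.68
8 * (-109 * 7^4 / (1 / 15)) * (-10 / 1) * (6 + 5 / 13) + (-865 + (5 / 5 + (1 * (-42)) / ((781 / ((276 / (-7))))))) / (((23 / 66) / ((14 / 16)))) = 42566085440214 / 21229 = 2005091405.16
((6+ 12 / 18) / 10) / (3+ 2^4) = 2 / 57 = 0.04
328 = 328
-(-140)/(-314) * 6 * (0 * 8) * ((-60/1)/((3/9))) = 0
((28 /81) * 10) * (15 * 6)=2800 /9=311.11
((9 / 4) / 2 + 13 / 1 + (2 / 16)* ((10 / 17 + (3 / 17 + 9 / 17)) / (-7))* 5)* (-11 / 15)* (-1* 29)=4254503 / 14280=297.93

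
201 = 201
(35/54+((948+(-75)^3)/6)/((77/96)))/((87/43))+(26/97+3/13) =-19719497289725/456161706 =-43229.18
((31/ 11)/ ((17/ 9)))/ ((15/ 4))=372/ 935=0.40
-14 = -14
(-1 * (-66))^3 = 287496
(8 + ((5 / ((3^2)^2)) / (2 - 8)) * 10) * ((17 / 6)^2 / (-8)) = -7.92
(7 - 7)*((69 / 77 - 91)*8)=0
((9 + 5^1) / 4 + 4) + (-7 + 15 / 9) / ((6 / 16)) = -121 / 18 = -6.72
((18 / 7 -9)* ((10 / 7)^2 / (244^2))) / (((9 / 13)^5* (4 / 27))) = -46411625 / 4962266064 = -0.01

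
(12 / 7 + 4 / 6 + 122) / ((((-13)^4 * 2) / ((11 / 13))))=14366 / 7797153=0.00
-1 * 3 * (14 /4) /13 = -0.81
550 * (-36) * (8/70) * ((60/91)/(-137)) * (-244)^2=56583014400/87269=648374.73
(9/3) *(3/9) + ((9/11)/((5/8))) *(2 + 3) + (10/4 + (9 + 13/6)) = 700/33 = 21.21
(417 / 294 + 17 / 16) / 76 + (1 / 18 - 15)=-7996543 / 536256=-14.91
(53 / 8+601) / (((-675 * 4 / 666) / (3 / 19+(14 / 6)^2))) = -86151503 / 102600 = -839.68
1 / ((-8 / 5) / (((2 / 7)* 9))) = -45 / 28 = -1.61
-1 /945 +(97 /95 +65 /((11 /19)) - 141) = -5472326 /197505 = -27.71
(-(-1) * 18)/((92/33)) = 297/46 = 6.46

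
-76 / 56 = -19 / 14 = -1.36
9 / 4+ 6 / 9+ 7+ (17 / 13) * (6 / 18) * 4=11.66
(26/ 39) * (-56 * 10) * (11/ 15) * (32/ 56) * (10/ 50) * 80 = -2503.11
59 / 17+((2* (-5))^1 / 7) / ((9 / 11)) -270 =-287323 / 1071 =-268.28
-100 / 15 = -20 / 3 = -6.67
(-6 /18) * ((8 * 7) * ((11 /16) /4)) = -77 /24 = -3.21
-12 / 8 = -3 / 2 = -1.50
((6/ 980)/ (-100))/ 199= -3/ 9751000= -0.00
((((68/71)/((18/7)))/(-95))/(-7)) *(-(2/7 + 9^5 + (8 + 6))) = -14057062/424935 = -33.08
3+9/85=264/85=3.11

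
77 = 77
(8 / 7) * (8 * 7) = 64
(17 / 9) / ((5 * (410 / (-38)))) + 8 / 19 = 67663 / 175275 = 0.39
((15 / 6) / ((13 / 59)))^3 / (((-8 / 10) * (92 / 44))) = -1411980625 / 1616992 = -873.21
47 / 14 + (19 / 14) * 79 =774 / 7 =110.57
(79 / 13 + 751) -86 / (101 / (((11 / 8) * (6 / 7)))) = 13898141 / 18382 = 756.07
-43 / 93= -0.46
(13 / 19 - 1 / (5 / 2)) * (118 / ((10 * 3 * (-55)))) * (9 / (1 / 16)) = -2.93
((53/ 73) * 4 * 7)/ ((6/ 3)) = 742/ 73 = 10.16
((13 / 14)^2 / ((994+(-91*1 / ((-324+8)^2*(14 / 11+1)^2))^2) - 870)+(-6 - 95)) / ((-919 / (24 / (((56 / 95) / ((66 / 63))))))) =262911927001174248251190 / 56089829637642454925621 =4.69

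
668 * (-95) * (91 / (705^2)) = -1154972 / 99405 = -11.62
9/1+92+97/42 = 4339/42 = 103.31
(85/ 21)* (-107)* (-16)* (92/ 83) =13387840/ 1743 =7680.92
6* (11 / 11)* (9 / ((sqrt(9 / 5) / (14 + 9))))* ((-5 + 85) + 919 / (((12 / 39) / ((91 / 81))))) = 25601231* sqrt(5) / 18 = 3180338.49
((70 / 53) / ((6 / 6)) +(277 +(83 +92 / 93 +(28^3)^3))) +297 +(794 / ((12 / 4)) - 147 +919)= 52141209402707501 / 4929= 10578455955103.98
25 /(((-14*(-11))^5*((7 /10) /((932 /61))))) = 29125 /4623187340156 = 0.00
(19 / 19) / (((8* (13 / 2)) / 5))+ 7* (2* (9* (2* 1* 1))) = 13109 / 52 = 252.10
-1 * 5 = -5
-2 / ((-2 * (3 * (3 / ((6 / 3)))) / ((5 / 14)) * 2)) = 0.04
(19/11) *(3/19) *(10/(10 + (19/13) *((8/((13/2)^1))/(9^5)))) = 149689215/548862127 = 0.27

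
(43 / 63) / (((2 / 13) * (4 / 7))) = 559 / 72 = 7.76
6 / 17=0.35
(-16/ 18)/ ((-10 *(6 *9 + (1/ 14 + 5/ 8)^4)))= 39337984/ 24001930125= 0.00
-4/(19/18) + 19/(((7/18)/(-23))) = -1127.50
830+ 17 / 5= 4167 / 5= 833.40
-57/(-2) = 57/2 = 28.50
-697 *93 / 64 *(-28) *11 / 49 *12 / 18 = 237677 / 56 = 4244.23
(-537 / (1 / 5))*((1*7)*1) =-18795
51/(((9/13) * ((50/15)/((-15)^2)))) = 9945/2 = 4972.50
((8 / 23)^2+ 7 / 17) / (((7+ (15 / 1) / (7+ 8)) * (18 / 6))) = 1597 / 71944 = 0.02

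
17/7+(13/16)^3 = 85011/28672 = 2.96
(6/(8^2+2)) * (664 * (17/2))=5644/11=513.09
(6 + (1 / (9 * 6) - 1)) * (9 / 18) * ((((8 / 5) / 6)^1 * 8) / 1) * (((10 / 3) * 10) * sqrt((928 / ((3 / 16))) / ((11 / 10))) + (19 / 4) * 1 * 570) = 1387520 * sqrt(4785) / 8019 + 391324 / 27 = 26462.54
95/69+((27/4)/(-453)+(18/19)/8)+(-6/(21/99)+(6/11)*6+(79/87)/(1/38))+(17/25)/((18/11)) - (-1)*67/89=71650697264803/5901326288550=12.14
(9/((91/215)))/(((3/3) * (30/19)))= 2451/182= 13.47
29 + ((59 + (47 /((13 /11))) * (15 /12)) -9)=6693 /52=128.71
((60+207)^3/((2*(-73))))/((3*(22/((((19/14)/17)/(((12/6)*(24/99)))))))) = -325.24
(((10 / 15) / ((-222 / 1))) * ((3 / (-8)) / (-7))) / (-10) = 0.00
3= 3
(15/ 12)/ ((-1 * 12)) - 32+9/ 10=-7489/ 240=-31.20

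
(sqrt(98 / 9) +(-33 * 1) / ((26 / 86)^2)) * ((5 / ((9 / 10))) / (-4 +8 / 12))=101695 / 169 - 35 * sqrt(2) / 9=596.25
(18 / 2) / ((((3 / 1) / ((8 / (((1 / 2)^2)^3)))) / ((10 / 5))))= 3072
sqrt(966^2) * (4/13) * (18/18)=3864/13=297.23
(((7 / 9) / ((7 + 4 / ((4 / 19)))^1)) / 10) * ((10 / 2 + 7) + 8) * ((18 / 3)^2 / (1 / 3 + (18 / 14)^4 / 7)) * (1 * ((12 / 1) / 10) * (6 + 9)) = 12706092 / 237185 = 53.57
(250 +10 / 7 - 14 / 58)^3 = 132580785392271 / 8365427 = 15848657.26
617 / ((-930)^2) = 617 / 864900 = 0.00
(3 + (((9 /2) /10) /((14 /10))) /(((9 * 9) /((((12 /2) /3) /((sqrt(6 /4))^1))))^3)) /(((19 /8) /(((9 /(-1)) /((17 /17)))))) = -216 /19-32 * sqrt(6) /7853517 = -11.37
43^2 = 1849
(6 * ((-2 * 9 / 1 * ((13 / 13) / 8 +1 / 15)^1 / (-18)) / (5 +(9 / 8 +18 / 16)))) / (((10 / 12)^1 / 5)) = 138 / 145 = 0.95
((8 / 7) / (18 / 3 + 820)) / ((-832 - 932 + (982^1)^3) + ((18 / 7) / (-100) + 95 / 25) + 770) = 200 / 136883816447273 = 0.00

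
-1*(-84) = 84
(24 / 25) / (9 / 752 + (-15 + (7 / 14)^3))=-18048 / 279425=-0.06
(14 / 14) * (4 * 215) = 860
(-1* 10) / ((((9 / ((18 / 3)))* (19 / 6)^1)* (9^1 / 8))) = -320 / 171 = -1.87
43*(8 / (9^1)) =344 / 9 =38.22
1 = 1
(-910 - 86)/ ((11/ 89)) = -88644/ 11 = -8058.55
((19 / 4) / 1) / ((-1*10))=-19 / 40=-0.48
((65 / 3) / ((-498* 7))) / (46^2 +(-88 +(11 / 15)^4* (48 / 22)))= -121875 / 39778917976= -0.00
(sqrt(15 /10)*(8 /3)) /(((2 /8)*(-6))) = -8*sqrt(6) /9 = -2.18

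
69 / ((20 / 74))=2553 / 10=255.30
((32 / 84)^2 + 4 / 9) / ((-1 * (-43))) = 260 / 18963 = 0.01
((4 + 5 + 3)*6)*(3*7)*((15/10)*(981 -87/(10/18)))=9348696/5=1869739.20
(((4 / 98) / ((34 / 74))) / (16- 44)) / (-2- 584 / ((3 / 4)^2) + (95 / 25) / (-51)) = 1665 / 545937322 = 0.00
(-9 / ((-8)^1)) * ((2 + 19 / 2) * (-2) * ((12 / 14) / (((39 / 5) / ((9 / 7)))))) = -9315 / 2548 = -3.66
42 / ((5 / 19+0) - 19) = -399 / 178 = -2.24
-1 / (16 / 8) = -1 / 2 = -0.50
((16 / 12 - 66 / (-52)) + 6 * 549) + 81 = 263453 / 78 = 3377.60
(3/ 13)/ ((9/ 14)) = 14/ 39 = 0.36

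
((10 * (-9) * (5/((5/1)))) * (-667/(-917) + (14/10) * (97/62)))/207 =-829413/653821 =-1.27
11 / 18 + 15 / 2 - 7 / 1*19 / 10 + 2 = -287 / 90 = -3.19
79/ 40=1.98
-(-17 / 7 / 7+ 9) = -8.65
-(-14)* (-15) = -210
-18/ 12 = -3/ 2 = -1.50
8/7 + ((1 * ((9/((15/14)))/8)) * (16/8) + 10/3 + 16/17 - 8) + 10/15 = 219/1190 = 0.18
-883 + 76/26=-11441/13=-880.08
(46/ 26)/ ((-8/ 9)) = -207/ 104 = -1.99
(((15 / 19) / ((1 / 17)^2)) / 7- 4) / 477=3803 / 63441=0.06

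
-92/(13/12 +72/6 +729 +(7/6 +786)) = -368/6117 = -0.06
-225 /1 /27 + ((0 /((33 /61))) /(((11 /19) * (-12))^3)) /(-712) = -25 /3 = -8.33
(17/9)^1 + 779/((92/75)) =527389/828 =636.94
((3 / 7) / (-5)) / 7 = -3 / 245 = -0.01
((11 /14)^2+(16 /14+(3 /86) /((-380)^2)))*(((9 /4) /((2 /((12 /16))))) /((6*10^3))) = 0.00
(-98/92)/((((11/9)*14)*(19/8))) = -126/4807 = -0.03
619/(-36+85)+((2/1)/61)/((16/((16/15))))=566483/44835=12.63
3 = 3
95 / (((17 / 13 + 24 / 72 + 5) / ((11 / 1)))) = 40755 / 259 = 157.36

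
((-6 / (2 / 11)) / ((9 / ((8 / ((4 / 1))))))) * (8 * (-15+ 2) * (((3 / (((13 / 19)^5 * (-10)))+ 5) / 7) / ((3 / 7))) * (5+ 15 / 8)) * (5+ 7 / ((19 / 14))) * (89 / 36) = 131644.78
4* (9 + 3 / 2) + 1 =43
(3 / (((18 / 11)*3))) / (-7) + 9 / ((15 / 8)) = 2969 / 630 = 4.71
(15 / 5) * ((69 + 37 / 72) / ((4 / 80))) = 25025 / 6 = 4170.83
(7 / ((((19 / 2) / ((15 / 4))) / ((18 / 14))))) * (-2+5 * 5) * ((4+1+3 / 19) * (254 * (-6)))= -231868980 / 361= -642296.34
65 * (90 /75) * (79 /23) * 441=2717442 /23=118149.65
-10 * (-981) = 9810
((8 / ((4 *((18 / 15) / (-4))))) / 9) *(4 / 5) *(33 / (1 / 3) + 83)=-2912 / 27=-107.85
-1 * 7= -7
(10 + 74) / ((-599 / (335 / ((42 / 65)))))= -43550 / 599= -72.70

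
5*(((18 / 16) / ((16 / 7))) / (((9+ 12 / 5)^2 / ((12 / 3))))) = 875 / 11552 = 0.08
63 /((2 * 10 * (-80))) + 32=51137 /1600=31.96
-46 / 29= -1.59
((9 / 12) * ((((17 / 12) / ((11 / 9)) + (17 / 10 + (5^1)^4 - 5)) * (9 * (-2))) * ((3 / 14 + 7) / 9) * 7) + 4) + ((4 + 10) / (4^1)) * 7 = -41494707 / 880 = -47153.08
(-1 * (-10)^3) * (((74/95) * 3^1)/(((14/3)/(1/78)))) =11100/1729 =6.42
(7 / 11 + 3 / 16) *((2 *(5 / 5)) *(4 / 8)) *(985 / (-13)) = -142825 / 2288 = -62.42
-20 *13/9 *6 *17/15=-1768/9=-196.44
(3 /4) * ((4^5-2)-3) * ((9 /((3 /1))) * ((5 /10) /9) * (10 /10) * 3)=3057 /8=382.12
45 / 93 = 15 / 31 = 0.48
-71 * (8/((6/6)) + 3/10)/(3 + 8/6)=-17679/130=-135.99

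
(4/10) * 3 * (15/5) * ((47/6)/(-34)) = -141/170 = -0.83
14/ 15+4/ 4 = 1.93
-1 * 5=-5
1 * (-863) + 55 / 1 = -808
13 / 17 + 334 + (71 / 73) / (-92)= 38219549 / 114172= 334.75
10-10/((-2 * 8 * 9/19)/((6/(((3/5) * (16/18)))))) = 795/32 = 24.84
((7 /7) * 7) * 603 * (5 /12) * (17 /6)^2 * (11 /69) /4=7454755 /13248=562.71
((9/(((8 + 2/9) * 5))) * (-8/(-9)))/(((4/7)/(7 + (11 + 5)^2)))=16569/185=89.56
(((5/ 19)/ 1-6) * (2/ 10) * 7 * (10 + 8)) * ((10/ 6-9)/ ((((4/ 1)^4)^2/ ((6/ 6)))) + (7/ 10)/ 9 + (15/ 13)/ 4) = -52.93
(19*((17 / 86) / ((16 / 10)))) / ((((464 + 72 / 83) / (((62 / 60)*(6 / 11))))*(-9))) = -831079 / 2628033408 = -0.00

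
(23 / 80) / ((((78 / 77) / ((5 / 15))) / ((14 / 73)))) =12397 / 683280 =0.02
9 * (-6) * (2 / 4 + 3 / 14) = -270 / 7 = -38.57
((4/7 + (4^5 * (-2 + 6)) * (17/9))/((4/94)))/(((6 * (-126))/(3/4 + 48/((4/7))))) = -647225015/31752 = -20383.76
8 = 8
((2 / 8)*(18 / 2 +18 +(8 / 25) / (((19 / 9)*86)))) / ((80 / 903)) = 11581731 / 152000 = 76.20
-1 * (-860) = 860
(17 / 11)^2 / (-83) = -289 / 10043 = -0.03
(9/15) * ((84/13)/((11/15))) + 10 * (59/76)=70913/5434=13.05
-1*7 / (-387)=0.02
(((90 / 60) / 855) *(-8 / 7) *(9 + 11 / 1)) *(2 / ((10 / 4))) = -64 / 1995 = -0.03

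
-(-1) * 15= 15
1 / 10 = 0.10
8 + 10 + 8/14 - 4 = 102/7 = 14.57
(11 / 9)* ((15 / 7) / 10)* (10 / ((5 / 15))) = 7.86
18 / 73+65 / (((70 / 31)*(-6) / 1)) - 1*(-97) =566897 / 6132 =92.45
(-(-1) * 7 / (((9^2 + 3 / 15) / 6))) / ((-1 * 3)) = -5 / 29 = -0.17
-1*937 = -937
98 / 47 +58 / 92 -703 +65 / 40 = -6042007 / 8648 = -698.66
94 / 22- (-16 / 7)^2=-513 / 539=-0.95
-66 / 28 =-33 / 14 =-2.36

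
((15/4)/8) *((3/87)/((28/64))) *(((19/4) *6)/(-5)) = -171/812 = -0.21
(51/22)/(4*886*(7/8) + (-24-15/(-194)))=4947/6566483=0.00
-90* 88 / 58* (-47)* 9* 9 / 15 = 1005048 / 29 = 34656.83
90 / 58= 1.55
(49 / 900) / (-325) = -49 / 292500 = -0.00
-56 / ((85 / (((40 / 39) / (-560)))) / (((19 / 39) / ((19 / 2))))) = 0.00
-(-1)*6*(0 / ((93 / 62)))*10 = 0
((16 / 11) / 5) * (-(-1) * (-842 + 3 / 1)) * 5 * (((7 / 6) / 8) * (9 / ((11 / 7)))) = -1019.28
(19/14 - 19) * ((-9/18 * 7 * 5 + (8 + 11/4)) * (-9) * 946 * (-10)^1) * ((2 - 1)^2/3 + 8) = 1182913875/14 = 84493848.21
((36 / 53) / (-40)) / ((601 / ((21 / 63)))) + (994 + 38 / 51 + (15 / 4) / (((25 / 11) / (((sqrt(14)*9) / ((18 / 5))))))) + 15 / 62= 33*sqrt(14) / 8 + 250535707871 / 251797965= 1010.42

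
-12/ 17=-0.71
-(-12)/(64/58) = 87/8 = 10.88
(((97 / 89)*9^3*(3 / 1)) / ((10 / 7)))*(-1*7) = -10394811 / 890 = -11679.56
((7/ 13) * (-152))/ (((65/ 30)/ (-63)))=402192/ 169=2379.83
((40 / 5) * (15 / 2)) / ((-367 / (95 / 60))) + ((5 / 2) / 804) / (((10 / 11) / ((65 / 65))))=-301483 / 1180272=-0.26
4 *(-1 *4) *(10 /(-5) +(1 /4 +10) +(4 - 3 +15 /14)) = -1156 /7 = -165.14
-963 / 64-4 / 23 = -22405 / 1472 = -15.22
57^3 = 185193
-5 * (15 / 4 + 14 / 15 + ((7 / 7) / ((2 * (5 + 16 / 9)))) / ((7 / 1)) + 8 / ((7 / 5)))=-266657 / 5124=-52.04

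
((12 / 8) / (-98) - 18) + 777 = 148761 / 196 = 758.98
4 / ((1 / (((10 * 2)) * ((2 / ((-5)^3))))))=-1.28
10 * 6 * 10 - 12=588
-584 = -584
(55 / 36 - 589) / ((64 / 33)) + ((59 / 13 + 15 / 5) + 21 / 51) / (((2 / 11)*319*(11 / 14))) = -16391371229 / 54143232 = -302.74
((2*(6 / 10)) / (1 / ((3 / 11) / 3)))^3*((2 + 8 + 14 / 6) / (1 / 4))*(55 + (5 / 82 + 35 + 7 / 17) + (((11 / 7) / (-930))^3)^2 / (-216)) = 38361177509671381471219437213371 / 6620153224662533516953781250000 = 5.79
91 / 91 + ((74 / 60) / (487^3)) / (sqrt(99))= 37 * sqrt(11) / 114346289970 + 1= 1.00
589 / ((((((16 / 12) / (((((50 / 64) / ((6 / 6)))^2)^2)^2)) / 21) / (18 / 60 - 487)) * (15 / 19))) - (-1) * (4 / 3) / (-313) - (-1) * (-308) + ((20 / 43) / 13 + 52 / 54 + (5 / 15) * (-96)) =-32994000037573982497608701 / 41553702211050012672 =-794008.68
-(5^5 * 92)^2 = -82656250000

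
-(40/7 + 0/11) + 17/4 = -1.46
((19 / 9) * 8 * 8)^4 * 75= 54660589158400 / 2187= 24993410680.57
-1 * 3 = -3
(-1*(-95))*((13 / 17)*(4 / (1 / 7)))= 34580 / 17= 2034.12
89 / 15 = 5.93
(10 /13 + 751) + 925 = 21798 /13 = 1676.77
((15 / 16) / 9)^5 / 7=3125 / 1783627776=0.00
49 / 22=2.23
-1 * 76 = -76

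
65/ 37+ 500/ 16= 4885/ 148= 33.01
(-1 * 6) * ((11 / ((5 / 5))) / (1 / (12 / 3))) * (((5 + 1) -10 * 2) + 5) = 2376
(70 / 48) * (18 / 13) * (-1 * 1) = -105 / 52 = -2.02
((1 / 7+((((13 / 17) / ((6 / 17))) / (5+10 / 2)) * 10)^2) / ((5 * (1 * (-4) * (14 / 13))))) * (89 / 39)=-108491 / 211680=-0.51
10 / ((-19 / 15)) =-7.89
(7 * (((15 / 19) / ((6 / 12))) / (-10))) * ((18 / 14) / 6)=-9 / 38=-0.24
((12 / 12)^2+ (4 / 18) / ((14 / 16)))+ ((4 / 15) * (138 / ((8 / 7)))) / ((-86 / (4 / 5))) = 64639 / 67725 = 0.95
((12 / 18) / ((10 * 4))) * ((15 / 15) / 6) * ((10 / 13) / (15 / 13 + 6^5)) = 1 / 3639708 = 0.00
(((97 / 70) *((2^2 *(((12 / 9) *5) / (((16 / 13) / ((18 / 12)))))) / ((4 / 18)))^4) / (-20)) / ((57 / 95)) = -757362747375 / 14336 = -52829432.71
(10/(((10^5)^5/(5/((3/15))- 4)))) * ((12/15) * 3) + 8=10000000000000000000000063/1250000000000000000000000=8.00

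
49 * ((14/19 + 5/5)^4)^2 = 68914022293809/16983563041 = 4057.69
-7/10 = -0.70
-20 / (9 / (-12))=80 / 3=26.67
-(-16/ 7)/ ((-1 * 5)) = -16/ 35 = -0.46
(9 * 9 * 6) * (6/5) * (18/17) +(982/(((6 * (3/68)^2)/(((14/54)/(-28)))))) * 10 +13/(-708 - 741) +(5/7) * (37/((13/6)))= -7156.26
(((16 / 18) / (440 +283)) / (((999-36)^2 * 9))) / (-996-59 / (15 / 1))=-40 / 271529450564751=-0.00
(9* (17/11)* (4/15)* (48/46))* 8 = 39168/1265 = 30.96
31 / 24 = 1.29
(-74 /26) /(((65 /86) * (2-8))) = 1591 /2535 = 0.63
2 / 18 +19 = 172 / 9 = 19.11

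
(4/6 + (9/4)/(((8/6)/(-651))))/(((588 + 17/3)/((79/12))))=-4163221/341952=-12.17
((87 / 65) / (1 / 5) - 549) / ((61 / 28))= -197400 / 793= -248.93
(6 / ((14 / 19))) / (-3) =-19 / 7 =-2.71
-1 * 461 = -461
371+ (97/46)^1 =17163/46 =373.11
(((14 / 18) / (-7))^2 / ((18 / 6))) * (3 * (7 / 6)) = 7 / 486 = 0.01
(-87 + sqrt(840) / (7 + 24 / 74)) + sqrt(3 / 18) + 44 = -43 + sqrt(6) / 6 + 74 * sqrt(210) / 271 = -38.63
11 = 11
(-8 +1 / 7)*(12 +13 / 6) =-111.31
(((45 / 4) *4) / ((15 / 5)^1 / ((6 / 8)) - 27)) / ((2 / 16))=-15.65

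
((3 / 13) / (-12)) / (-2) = 1 / 104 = 0.01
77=77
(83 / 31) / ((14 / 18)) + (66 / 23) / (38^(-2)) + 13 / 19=393329714 / 94829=4147.78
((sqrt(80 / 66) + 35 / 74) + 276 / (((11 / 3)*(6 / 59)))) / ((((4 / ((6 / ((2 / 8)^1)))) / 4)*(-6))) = -1205786 / 407- 8*sqrt(330) / 33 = -2967.02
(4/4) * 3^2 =9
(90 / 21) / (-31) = -0.14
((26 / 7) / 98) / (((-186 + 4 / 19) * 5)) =-247 / 6053950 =-0.00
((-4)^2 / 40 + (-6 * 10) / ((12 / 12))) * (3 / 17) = -894 / 85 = -10.52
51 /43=1.19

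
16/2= 8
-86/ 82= -43/ 41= -1.05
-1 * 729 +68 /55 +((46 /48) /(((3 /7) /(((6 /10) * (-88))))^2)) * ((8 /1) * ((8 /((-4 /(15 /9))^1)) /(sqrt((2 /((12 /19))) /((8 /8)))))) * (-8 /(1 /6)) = -40027 /55 +279279616 * sqrt(114) /285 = 10462045.27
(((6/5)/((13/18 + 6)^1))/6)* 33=54/55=0.98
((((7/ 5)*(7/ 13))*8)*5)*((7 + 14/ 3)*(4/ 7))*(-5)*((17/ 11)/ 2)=-333200/ 429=-776.69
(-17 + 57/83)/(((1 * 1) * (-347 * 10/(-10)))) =-1354/28801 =-0.05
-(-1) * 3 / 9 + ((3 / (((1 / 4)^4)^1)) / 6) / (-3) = -127 / 3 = -42.33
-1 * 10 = -10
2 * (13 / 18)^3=2197 / 2916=0.75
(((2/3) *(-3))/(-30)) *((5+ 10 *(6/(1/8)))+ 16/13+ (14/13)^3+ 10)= 364321/10985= 33.17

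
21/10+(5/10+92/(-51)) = 203/255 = 0.80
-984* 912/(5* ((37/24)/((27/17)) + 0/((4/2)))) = -581520384/3145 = -184903.14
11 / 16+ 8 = 139 / 16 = 8.69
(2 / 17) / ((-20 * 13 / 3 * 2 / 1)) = -3 / 4420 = -0.00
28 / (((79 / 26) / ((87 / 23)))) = 63336 / 1817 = 34.86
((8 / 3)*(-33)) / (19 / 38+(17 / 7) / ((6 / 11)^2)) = -22176 / 2183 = -10.16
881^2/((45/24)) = 6209288/15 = 413952.53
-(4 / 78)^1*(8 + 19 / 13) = -82 / 169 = -0.49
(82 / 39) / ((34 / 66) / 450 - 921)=-0.00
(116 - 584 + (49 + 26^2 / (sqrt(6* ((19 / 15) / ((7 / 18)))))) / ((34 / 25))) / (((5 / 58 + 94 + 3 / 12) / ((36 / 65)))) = -1.88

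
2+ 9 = 11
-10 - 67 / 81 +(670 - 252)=32981 / 81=407.17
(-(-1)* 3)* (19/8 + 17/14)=10.77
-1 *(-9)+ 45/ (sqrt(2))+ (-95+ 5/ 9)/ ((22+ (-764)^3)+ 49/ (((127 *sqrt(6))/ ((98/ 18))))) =1057910 *sqrt(6)/ 6362645625633242515291+ 400846683847509901581453/ 44538519379432697607037+ 45 *sqrt(2)/ 2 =40.82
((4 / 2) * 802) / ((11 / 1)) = 1604 / 11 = 145.82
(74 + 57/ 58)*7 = 30443/ 58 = 524.88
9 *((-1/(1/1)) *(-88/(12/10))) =660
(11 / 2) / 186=11 / 372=0.03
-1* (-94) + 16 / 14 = 666 / 7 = 95.14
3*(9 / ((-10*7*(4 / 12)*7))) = -81 / 490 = -0.17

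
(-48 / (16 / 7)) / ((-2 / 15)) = 157.50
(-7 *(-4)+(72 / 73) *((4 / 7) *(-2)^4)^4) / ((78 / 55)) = 4879.40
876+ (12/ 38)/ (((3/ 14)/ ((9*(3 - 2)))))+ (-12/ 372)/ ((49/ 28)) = 889.24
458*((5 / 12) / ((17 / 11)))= 12595 / 102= 123.48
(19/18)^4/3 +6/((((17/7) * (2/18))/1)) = 121258241/5353776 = 22.65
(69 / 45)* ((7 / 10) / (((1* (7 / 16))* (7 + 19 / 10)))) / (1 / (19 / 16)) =437 / 1335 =0.33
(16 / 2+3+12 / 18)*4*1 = 140 / 3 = 46.67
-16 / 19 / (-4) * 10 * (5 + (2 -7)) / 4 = 0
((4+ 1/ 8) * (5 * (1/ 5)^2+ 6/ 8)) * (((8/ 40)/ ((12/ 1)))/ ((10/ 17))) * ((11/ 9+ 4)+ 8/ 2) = 294899/ 288000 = 1.02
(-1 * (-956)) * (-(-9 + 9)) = 0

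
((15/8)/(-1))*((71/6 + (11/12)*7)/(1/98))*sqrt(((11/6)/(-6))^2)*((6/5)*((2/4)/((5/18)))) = -354123/160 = -2213.27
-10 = -10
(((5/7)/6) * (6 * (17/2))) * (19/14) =1615/196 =8.24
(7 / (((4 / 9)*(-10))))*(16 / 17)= -126 / 85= -1.48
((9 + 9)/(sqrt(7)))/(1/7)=18 * sqrt(7)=47.62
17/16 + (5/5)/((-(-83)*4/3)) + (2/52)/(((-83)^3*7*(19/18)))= 16949468119/15817915568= 1.07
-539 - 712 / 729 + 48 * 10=-43723 / 729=-59.98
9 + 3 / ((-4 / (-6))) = 27 / 2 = 13.50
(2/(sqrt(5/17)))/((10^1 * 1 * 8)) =sqrt(85)/200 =0.05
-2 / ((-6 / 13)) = 13 / 3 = 4.33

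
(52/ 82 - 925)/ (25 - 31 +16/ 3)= 1386.55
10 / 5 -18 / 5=-8 / 5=-1.60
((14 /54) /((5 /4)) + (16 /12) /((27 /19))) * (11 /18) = 2552 /3645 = 0.70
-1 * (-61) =61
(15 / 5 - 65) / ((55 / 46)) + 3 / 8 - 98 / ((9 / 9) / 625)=-26972651 / 440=-61301.48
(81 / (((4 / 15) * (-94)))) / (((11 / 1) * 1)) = -1215 / 4136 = -0.29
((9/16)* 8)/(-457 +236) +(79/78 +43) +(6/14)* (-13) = 178312/4641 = 38.42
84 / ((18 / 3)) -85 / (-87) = 1303 / 87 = 14.98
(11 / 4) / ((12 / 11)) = 121 / 48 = 2.52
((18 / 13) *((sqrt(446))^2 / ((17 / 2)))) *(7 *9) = 4577.05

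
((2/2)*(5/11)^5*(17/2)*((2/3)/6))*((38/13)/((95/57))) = 201875/6280989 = 0.03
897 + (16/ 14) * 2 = 6295/ 7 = 899.29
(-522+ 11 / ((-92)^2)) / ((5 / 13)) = -57436561 / 42320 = -1357.20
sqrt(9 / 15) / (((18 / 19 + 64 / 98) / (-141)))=-131271* sqrt(15) / 7450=-68.24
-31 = -31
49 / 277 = 0.18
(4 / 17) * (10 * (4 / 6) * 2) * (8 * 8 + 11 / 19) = 65440 / 323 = 202.60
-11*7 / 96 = -77 / 96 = -0.80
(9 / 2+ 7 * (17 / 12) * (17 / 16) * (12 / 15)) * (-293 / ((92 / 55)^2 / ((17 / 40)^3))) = -540482367667 / 5200281600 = -103.93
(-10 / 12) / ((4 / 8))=-5 / 3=-1.67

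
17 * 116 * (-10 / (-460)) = 986 / 23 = 42.87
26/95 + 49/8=4863/760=6.40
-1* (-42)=42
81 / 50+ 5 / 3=493 / 150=3.29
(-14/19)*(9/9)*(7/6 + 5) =-259/57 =-4.54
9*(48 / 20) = 108 / 5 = 21.60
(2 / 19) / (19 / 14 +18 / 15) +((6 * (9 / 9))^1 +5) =37551 / 3401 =11.04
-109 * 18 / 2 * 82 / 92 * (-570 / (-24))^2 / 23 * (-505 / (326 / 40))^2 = -2314316968453125 / 28110002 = -82330729.41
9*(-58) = -522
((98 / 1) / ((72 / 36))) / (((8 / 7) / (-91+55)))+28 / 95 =-293209 / 190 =-1543.21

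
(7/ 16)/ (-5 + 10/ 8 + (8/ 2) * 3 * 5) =7/ 900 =0.01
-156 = -156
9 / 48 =3 / 16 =0.19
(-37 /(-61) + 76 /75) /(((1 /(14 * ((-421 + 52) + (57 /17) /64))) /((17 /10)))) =-1388280397 /97600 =-14224.18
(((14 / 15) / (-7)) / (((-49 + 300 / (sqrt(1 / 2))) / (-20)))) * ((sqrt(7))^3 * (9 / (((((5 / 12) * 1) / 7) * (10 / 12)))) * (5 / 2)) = 2074464 * sqrt(7) / 887995 + 2540160 * sqrt(14) / 177599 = 59.70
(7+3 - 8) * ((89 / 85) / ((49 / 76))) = 13528 / 4165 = 3.25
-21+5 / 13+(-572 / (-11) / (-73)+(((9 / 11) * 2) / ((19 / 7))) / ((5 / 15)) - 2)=-21.52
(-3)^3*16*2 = -864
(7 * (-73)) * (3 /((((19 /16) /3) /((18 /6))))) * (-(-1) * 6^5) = -1716567552 /19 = -90345660.63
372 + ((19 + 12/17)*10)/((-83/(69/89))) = 46484238/125579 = 370.16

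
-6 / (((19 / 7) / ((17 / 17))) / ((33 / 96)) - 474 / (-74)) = -17094 / 40745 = -0.42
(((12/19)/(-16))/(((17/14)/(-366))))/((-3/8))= -10248/323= -31.73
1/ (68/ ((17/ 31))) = 1/ 124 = 0.01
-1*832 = -832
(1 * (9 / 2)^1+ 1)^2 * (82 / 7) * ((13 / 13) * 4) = 1417.43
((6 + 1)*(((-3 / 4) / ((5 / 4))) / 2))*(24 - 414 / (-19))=-1827 / 19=-96.16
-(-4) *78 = 312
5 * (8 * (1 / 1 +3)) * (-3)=-480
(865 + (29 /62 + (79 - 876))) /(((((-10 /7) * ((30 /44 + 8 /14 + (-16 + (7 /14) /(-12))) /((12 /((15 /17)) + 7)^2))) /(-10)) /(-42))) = 2446816729896 /4235995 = 577625.03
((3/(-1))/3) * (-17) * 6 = 102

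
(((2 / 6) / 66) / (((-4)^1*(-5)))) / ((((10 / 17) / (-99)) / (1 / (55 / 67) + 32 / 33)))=-6137 / 66000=-0.09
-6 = -6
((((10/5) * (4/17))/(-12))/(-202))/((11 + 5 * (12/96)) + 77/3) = 8/1536715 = 0.00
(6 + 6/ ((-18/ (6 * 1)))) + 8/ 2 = 8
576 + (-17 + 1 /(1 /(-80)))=479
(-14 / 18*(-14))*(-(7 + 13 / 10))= -4067 / 45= -90.38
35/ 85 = 7/ 17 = 0.41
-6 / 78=-1 / 13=-0.08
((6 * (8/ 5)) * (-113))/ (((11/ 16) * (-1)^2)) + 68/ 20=-86597/ 55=-1574.49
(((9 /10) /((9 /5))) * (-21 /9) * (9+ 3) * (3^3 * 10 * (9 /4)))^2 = 72335025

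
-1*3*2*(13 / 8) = -39 / 4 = -9.75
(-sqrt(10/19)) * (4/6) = -2 * sqrt(190)/57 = -0.48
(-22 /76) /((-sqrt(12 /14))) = 11 * sqrt(42) /228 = 0.31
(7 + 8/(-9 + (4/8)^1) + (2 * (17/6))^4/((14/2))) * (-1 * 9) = -1478258/1071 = -1380.26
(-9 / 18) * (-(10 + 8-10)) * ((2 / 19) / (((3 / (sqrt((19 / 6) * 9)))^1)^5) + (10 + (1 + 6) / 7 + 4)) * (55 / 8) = 464.16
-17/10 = -1.70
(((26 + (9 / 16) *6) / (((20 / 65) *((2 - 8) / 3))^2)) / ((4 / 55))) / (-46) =-23.19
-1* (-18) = 18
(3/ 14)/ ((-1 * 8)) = -3/ 112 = -0.03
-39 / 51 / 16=-13 / 272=-0.05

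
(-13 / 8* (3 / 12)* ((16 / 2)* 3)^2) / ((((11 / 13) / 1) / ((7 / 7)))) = -3042 / 11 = -276.55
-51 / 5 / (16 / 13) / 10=-663 / 800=-0.83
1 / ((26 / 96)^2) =2304 / 169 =13.63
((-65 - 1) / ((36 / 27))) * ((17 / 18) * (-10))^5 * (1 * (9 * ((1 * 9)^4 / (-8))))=-439268259375 / 16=-27454266210.94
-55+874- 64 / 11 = 8945 / 11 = 813.18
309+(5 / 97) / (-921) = 27605128 / 89337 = 309.00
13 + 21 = 34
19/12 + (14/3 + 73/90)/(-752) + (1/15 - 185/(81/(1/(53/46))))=-10962817/32283360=-0.34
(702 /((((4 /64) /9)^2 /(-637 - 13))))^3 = -847083766268252789932032000000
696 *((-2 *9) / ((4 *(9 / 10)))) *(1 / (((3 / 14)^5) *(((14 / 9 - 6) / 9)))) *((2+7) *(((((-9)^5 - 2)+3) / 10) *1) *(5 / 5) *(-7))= 29010413722752 / 5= 5802082744550.40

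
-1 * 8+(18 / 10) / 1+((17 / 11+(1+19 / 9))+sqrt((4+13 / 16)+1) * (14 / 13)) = -764 / 495+7 * sqrt(93) / 26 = 1.05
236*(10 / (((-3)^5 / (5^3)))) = -295000 / 243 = -1213.99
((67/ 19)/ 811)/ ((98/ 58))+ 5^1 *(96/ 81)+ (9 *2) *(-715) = -262248338069/ 20386107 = -12864.07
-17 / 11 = -1.55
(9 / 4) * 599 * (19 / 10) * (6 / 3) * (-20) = -102429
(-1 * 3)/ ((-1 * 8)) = 3/ 8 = 0.38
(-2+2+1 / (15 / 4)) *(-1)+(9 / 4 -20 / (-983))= 118177 / 58980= 2.00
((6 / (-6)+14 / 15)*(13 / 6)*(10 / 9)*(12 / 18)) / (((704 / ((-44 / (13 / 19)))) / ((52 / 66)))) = 247 / 32076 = 0.01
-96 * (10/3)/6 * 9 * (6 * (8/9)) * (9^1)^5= -151165440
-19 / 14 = -1.36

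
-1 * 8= -8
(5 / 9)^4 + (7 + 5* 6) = 243382 / 6561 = 37.10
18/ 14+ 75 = 534/ 7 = 76.29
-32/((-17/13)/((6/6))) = 24.47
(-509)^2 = 259081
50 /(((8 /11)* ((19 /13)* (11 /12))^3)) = 23727600 /829939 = 28.59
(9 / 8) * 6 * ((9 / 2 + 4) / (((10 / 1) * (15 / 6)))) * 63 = 28917 / 200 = 144.58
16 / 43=0.37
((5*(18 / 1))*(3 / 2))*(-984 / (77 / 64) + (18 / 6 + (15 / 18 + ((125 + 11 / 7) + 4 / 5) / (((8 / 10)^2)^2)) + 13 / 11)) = -667794195 / 9856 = -67755.09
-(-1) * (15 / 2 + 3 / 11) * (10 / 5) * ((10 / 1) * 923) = 1578330 / 11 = 143484.55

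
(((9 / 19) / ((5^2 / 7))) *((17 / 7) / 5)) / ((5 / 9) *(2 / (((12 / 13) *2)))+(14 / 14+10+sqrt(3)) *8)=158118156 / 212149898375 - 14276736 *sqrt(3) / 212149898375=0.00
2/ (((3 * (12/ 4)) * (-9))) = -0.02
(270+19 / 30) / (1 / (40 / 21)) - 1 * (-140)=41296 / 63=655.49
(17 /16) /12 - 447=-85807 /192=-446.91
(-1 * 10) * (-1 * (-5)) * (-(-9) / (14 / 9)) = -2025 / 7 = -289.29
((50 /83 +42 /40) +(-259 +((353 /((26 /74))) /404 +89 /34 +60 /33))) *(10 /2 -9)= 102068546092 /101895365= 1001.70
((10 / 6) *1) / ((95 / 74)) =74 / 57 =1.30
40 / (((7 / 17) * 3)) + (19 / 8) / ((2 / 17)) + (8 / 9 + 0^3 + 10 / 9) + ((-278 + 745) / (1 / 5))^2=1831965935 / 336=5452279.57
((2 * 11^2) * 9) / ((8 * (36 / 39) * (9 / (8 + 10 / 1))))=4719 / 8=589.88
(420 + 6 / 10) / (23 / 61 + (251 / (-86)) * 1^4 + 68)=3677446 / 572325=6.43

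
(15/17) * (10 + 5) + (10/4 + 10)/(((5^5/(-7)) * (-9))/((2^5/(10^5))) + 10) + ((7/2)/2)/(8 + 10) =286857671761/21515642136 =13.33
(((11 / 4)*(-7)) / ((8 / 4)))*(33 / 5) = -2541 / 40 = -63.52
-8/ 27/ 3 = -8/ 81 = -0.10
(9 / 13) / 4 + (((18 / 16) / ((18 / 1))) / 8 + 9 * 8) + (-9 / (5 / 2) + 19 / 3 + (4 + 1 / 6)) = 657953 / 8320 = 79.08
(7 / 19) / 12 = 7 / 228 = 0.03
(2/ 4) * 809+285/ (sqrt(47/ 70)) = 285 * sqrt(3290)/ 47+809/ 2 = 752.31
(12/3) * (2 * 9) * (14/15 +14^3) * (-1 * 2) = -1976352/5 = -395270.40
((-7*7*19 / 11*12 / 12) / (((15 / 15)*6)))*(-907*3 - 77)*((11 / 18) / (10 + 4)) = 186067 / 108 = 1722.84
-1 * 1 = -1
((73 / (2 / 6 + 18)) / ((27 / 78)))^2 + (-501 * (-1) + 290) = 923.32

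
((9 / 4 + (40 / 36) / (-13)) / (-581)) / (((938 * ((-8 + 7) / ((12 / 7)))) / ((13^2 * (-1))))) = -13169 / 11444538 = -0.00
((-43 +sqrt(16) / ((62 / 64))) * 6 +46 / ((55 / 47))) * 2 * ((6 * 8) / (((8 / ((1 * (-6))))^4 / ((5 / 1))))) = -20085651 / 682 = -29451.10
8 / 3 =2.67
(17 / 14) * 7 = 17 / 2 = 8.50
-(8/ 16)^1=-1/ 2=-0.50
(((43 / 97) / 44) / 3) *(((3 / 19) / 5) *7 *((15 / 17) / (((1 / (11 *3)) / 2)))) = 2709 / 62662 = 0.04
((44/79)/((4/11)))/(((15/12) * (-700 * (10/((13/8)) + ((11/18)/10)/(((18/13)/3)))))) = -339768/1220180675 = -0.00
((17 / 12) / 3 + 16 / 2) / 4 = 305 / 144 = 2.12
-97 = -97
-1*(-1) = 1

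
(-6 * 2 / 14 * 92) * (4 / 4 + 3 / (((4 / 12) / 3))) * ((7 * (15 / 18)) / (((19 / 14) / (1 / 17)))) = -180320 / 323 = -558.27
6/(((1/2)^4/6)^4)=509607936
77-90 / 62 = 2342 / 31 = 75.55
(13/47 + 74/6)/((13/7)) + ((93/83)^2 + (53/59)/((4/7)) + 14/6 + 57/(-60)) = 81958740839/7450246830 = 11.00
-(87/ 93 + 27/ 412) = -1.00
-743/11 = -67.55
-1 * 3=-3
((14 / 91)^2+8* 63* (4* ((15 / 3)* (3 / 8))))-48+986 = 797346 / 169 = 4718.02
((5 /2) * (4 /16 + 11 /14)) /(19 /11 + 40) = 0.06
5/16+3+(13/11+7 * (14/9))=24367/1584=15.38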